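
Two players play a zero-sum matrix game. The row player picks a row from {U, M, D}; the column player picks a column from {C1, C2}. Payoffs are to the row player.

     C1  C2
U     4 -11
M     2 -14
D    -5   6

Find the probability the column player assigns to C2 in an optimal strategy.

9/26

Row minima: U → -11, M → -14, D → -5; maximin = -5.
Column maxima: C1 → 4, C2 → 6; minimax = 4.
-5 ≠ 4, so there is no saddle point; optimal play is mixed.
M is strictly dominated by U, so the row player never plays it.
On the remaining 2×2 (U, D vs C1, C2):
Let the row player play U with probability p. Expected payoff against C1: 4p + (-5)(1−p) = 9p − 5; against C2: (-11)p + 6(1−p) = −17p + 6.
Setting these equal: 9p − 5 = −17p + 6 ⇒ 26p = 11 ⇒ p = 11/26, and the value is (9)·(11/26) − 5 = -31/26.
For the column player: with q = P(C1), equating U's and D's payoffs gives 15q − 11 = −11q + 6 ⇒ q = 17/26.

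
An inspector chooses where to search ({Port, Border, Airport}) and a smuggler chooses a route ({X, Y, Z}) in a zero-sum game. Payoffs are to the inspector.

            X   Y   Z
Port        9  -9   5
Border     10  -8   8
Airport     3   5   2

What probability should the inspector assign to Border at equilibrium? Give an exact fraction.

3/19

Row minima: Port → -9, Border → -8, Airport → 2; maximin = 2.
Column maxima: X → 10, Y → 5, Z → 8; minimax = 5.
2 ≠ 5, so there is no saddle point; optimal play is mixed.
Port is strictly dominated by Border, so the inspector never plays it.
X is strictly dominated by Z (it gives the inspector strictly more in every row), so the smuggler never plays it.
On the remaining 2×2 (Border, Airport vs Y, Z):
Let the inspector play Border with probability p. Expected payoff against Y: (-8)p + 5(1−p) = −13p + 5; against Z: 8p + 2(1−p) = 6p + 2.
Setting these equal: −13p + 5 = 6p + 2 ⇒ −19p = -3 ⇒ p = 3/19, and the value is (-13)·(3/19) + 5 = 56/19.
For the smuggler: with q = P(Y), equating Border's and Airport's payoffs gives −16q + 8 = 3q + 2 ⇒ q = 6/19.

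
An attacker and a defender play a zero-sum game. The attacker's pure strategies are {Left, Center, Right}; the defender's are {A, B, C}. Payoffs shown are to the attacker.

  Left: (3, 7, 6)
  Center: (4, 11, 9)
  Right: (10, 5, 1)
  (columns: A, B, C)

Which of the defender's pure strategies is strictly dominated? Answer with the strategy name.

C holds the attacker's payoff strictly below B in every row: 6 < 7, 9 < 11, 1 < 5.
So B is strictly dominated for the defender.

B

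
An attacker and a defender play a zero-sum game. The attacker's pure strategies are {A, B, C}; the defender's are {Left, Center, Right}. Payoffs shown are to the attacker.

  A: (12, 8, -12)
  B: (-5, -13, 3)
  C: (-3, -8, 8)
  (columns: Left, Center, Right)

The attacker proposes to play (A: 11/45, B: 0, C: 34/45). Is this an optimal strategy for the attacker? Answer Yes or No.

No

Against Left this mix gives (11/45)·12 + (34/45)·(-3) = 2/3.
Against Center this mix gives (11/45)·8 + (34/45)·(-8) = -184/45.
Against Right this mix gives (11/45)·(-12) + (34/45)·8 = 28/9.
The defender will play Center, holding the attacker to -184/45. Shifting weight toward the row that does better against Center would raise this floor (the equalizing mix achieves -8/9 against both Center and Right), so the proposed strategy is not optimal.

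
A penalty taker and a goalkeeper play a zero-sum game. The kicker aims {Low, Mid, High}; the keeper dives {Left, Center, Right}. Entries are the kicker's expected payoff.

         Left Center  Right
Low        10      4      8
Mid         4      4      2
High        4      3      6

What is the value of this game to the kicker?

4

Row minima: Low → 4, Mid → 2, High → 3; maximin = 4.
Column maxima: Left → 10, Center → 4, Right → 8; minimax = 4.
Since maximin = minimax = 4, there is a saddle point and the value is 4.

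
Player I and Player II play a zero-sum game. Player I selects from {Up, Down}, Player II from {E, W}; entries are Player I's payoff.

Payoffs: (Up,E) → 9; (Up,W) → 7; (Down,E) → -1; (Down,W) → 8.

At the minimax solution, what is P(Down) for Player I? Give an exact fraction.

Row minima: Up → 7, Down → -1; maximin = 7.
Column maxima: E → 9, W → 8; minimax = 8.
7 ≠ 8, so there is no saddle point; optimal play is mixed.
Let Player I play Up with probability p. Expected payoff against E: 9p + (-1)(1−p) = 10p − 1; against W: 7p + 8(1−p) = −p + 8.
Setting these equal: 10p − 1 = −p + 8 ⇒ 11p = 9 ⇒ p = 9/11, and the value is (10)·(9/11) − 1 = 79/11.
For Player II: with q = P(E), equating Up's and Down's payoffs gives 2q + 7 = −9q + 8 ⇒ q = 1/11.

2/11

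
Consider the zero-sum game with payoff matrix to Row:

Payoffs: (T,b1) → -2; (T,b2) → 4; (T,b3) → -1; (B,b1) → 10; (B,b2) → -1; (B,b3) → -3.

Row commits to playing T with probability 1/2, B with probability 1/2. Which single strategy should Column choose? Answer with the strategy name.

If Column plays b1, Row's expected payoff is (1/2)·(-2) + (1/2)·10 = 4.
If Column plays b2, Row's expected payoff is (1/2)·4 + (1/2)·(-1) = 3/2.
If Column plays b3, Row's expected payoff is (1/2)·(-1) + (1/2)·(-3) = -2.
Column minimizes Row's payoff; the smallest is -2, so the best response is b3.

b3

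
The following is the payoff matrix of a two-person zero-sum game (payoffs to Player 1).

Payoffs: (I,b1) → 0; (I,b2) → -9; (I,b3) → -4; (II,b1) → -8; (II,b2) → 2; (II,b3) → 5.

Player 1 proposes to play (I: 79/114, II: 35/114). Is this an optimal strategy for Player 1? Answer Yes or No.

Against b1 this mix gives (79/114)·0 + (35/114)·(-8) = -140/57.
Against b2 this mix gives (79/114)·(-9) + (35/114)·2 = -641/114.
Against b3 this mix gives (79/114)·(-4) + (35/114)·5 = -47/38.
Player 2 will play b2, holding Player 1 to -641/114. Shifting weight toward the row that does better against b2 would raise this floor (the equalizing mix achieves -72/19 against both b2 and b1), so the proposed strategy is not optimal.

No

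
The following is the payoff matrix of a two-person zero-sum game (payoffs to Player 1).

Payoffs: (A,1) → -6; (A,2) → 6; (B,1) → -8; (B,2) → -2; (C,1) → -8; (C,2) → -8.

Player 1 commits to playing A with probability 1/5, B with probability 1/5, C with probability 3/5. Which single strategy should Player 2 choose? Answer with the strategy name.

If Player 2 plays 1, Player 1's expected payoff is (1/5)·(-6) + (1/5)·(-8) + (3/5)·(-8) = -38/5.
If Player 2 plays 2, Player 1's expected payoff is (1/5)·6 + (1/5)·(-2) + (3/5)·(-8) = -4.
Player 2 minimizes Player 1's payoff; the smallest is -38/5, so the best response is 1.

1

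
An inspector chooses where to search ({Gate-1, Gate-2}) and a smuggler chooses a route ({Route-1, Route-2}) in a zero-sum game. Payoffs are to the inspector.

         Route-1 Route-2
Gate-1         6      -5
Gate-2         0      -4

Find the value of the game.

Row minima: Gate-1 → -5, Gate-2 → -4; maximin = -4.
Column maxima: Route-1 → 6, Route-2 → -4; minimax = -4.
Since maximin = minimax = -4, there is a saddle point and the value is -4.

-4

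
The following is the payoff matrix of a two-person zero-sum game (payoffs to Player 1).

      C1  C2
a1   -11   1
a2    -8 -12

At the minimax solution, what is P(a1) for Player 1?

1/4

Row minima: a1 → -11, a2 → -12; maximin = -11.
Column maxima: C1 → -8, C2 → 1; minimax = -8.
-11 ≠ -8, so there is no saddle point; optimal play is mixed.
Let Player 1 play a1 with probability p. Expected payoff against C1: (-11)p + (-8)(1−p) = −3p − 8; against C2: 1p + (-12)(1−p) = 13p − 12.
Setting these equal: −3p − 8 = 13p − 12 ⇒ −16p = -4 ⇒ p = 1/4, and the value is (-3)·(1/4) − 8 = -35/4.
For Player 2: with q = P(C1), equating a1's and a2's payoffs gives −12q + 1 = 4q − 12 ⇒ q = 13/16.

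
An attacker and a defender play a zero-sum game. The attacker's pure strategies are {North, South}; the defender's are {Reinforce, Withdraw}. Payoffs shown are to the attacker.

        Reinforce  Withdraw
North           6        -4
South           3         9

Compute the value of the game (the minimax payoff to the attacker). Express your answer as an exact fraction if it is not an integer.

Row minima: North → -4, South → 3; maximin = 3.
Column maxima: Reinforce → 6, Withdraw → 9; minimax = 6.
3 ≠ 6, so there is no saddle point; optimal play is mixed.
Let the attacker play North with probability p. Expected payoff against Reinforce: 6p + 3(1−p) = 3p + 3; against Withdraw: (-4)p + 9(1−p) = −13p + 9.
Setting these equal: 3p + 3 = −13p + 9 ⇒ 16p = 6 ⇒ p = 3/8, and the value is (3)·(3/8) + 3 = 33/8.
For the defender: with q = P(Reinforce), equating North's and South's payoffs gives 10q − 4 = −6q + 9 ⇒ q = 13/16.

33/8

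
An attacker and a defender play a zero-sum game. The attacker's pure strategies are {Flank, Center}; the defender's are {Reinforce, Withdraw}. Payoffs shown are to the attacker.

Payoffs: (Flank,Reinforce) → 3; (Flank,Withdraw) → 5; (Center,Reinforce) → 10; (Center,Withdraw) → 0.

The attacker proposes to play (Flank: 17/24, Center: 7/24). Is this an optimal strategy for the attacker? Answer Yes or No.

Against Reinforce this mix gives (17/24)·3 + (7/24)·10 = 121/24.
Against Withdraw this mix gives (17/24)·5 + (7/24)·0 = 85/24.
The defender will play Withdraw, holding the attacker to 85/24. Shifting weight toward the row that does better against Withdraw would raise this floor (the equalizing mix achieves 25/6 against both Withdraw and Reinforce), so the proposed strategy is not optimal.

No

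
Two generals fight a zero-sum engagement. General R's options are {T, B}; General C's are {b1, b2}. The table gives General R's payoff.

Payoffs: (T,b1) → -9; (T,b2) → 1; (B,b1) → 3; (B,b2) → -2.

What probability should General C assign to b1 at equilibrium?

Row minima: T → -9, B → -2; maximin = -2.
Column maxima: b1 → 3, b2 → 1; minimax = 1.
-2 ≠ 1, so there is no saddle point; optimal play is mixed.
Let General R play T with probability p. Expected payoff against b1: (-9)p + 3(1−p) = −12p + 3; against b2: 1p + (-2)(1−p) = 3p − 2.
Setting these equal: −12p + 3 = 3p − 2 ⇒ −15p = -5 ⇒ p = 1/3, and the value is (-12)·(1/3) + 3 = -1.
For General C: with q = P(b1), equating T's and B's payoffs gives −10q + 1 = 5q − 2 ⇒ q = 1/5.

1/5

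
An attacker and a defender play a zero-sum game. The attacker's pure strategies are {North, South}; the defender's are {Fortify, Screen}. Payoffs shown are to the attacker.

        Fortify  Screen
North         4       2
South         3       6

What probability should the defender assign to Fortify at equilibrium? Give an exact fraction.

4/5

Row minima: North → 2, South → 3; maximin = 3.
Column maxima: Fortify → 4, Screen → 6; minimax = 4.
3 ≠ 4, so there is no saddle point; optimal play is mixed.
Let the attacker play North with probability p. Expected payoff against Fortify: 4p + 3(1−p) = p + 3; against Screen: 2p + 6(1−p) = −4p + 6.
Setting these equal: p + 3 = −4p + 6 ⇒ 5p = 3 ⇒ p = 3/5, and the value is (1)·(3/5) + 3 = 18/5.
For the defender: with q = P(Fortify), equating North's and South's payoffs gives 2q + 2 = −3q + 6 ⇒ q = 4/5.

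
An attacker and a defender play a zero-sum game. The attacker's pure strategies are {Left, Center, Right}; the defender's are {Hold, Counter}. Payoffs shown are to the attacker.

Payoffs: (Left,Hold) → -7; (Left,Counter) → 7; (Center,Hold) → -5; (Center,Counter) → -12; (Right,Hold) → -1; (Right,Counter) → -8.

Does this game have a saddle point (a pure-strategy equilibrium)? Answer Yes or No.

Row minima: Left → -7, Center → -12, Right → -8; maximin = -7.
Column maxima: Hold → -1, Counter → 7; minimax = -1.
-7 ≠ -1, so no pure-strategy equilibrium exists.

No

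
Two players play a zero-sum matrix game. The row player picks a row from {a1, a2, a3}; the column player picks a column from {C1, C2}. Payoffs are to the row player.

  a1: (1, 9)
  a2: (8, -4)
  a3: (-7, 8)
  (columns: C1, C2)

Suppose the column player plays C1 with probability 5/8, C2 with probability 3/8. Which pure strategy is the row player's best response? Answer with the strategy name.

a1

Expected payoff of a1: (5/8)·1 + (3/8)·9 = 4.
Expected payoff of a2: (5/8)·8 + (3/8)·(-4) = 7/2.
Expected payoff of a3: (5/8)·(-7) + (3/8)·8 = -11/8.
The largest is 4, so the row player's best response is a1.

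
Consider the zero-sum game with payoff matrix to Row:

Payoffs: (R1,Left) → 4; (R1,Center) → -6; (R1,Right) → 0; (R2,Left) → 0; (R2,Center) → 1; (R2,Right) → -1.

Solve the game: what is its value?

Row minima: R1 → -6, R2 → -1; maximin = -1.
Column maxima: Left → 4, Center → 1, Right → 0; minimax = 0.
-1 ≠ 0, so there is no saddle point; optimal play is mixed.
Left is strictly dominated by Right (it gives Row strictly more in every row), so Column never plays it.
On the remaining 2×2 (R1, R2 vs Center, Right):
Let Row play R1 with probability p. Expected payoff against Center: (-6)p + 1(1−p) = −7p + 1; against Right: 0p + (-1)(1−p) = p − 1.
Setting these equal: −7p + 1 = p − 1 ⇒ −8p = -2 ⇒ p = 1/4, and the value is (-7)·(1/4) + 1 = -3/4.
For Column: with q = P(Center), equating R1's and R2's payoffs gives −6q = 2q − 1 ⇒ q = 1/8.

-3/4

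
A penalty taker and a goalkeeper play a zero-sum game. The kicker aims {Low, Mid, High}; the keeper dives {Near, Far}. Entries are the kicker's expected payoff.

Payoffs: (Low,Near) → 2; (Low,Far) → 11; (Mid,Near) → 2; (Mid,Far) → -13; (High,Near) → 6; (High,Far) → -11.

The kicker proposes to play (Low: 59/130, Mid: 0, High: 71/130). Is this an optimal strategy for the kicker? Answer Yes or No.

Against Near this mix gives (59/130)·2 + (71/130)·6 = 272/65.
Against Far this mix gives (59/130)·11 + (71/130)·(-11) = -66/65.
The keeper will play Far, holding the kicker to -66/65. Shifting weight toward the row that does better against Far would raise this floor (the equalizing mix achieves 44/13 against both Far and Near), so the proposed strategy is not optimal.

No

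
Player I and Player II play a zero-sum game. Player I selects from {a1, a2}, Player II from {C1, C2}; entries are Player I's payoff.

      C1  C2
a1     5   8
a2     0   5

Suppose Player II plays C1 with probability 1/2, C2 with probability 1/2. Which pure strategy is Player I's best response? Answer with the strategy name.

Expected payoff of a1: (1/2)·5 + (1/2)·8 = 13/2.
Expected payoff of a2: (1/2)·0 + (1/2)·5 = 5/2.
The largest is 13/2, so Player I's best response is a1.

a1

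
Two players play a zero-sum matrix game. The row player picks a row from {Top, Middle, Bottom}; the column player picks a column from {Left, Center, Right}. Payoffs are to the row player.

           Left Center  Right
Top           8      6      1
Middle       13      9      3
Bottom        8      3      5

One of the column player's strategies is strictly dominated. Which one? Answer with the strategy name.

Left

Center holds the row player's payoff strictly below Left in every row: 6 < 8, 9 < 13, 3 < 8.
So Left is strictly dominated for the column player.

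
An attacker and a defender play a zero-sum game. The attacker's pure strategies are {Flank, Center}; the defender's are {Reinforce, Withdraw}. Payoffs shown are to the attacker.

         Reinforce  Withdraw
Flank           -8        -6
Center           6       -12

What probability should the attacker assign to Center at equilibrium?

1/10

Row minima: Flank → -8, Center → -12; maximin = -8.
Column maxima: Reinforce → 6, Withdraw → -6; minimax = -6.
-8 ≠ -6, so there is no saddle point; optimal play is mixed.
Let the attacker play Flank with probability p. Expected payoff against Reinforce: (-8)p + 6(1−p) = −14p + 6; against Withdraw: (-6)p + (-12)(1−p) = 6p − 12.
Setting these equal: −14p + 6 = 6p − 12 ⇒ −20p = -18 ⇒ p = 9/10, and the value is (-14)·(9/10) + 6 = -33/5.
For the defender: with q = P(Reinforce), equating Flank's and Center's payoffs gives −2q − 6 = 18q − 12 ⇒ q = 3/10.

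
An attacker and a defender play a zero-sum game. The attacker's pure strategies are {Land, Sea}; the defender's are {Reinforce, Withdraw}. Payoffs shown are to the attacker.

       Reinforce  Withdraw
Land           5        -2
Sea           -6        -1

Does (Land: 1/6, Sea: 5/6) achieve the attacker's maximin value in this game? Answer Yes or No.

No

Against Reinforce this mix gives (1/6)·5 + (5/6)·(-6) = -25/6.
Against Withdraw this mix gives (1/6)·(-2) + (5/6)·(-1) = -7/6.
The defender will play Reinforce, holding the attacker to -25/6. Shifting weight toward the row that does better against Reinforce would raise this floor (the equalizing mix achieves -17/12 against both Reinforce and Withdraw), so the proposed strategy is not optimal.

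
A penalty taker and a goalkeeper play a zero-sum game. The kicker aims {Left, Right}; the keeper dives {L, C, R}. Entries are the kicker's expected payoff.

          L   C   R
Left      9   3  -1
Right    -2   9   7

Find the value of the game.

Row minima: Left → -1, Right → -2; maximin = -1.
Column maxima: L → 9, C → 9, R → 7; minimax = 7.
-1 ≠ 7, so there is no saddle point; optimal play is mixed.
C is strictly dominated by R (it gives the kicker strictly more in every row), so the keeper never plays it.
On the remaining 2×2 (Left, Right vs L, R):
Let the kicker play Left with probability p. Expected payoff against L: 9p + (-2)(1−p) = 11p − 2; against R: (-1)p + 7(1−p) = −8p + 7.
Setting these equal: 11p − 2 = −8p + 7 ⇒ 19p = 9 ⇒ p = 9/19, and the value is (11)·(9/19) − 2 = 61/19.
For the keeper: with q = P(L), equating Left's and Right's payoffs gives 10q − 1 = −9q + 7 ⇒ q = 8/19.

61/19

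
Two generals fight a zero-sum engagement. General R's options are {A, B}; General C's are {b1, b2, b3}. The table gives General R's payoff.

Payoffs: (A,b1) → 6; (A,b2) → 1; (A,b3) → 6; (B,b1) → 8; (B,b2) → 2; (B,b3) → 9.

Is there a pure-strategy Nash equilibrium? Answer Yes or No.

Yes

Row minima: A → 1, B → 2; maximin = 2.
Column maxima: b1 → 8, b2 → 2, b3 → 9; minimax = 2.
maximin = minimax = 2, so a saddle point exists.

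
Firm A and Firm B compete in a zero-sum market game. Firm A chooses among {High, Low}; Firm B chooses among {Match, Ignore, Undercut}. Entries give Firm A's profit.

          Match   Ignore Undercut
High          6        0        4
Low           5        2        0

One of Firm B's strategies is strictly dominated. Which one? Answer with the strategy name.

Ignore holds Firm A's payoff strictly below Match in every row: 0 < 6, 2 < 5.
So Match is strictly dominated for Firm B.

Match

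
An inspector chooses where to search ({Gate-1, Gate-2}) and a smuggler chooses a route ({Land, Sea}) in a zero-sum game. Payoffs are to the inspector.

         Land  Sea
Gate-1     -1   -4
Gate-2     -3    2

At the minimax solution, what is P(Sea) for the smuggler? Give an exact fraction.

1/4

Row minima: Gate-1 → -4, Gate-2 → -3; maximin = -3.
Column maxima: Land → -1, Sea → 2; minimax = -1.
-3 ≠ -1, so there is no saddle point; optimal play is mixed.
Let the inspector play Gate-1 with probability p. Expected payoff against Land: (-1)p + (-3)(1−p) = 2p − 3; against Sea: (-4)p + 2(1−p) = −6p + 2.
Setting these equal: 2p − 3 = −6p + 2 ⇒ 8p = 5 ⇒ p = 5/8, and the value is (2)·(5/8) − 3 = -7/4.
For the smuggler: with q = P(Land), equating Gate-1's and Gate-2's payoffs gives 3q − 4 = −5q + 2 ⇒ q = 3/4.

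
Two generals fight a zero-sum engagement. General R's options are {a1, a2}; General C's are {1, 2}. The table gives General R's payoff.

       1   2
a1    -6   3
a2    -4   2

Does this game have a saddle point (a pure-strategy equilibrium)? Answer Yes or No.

Row minima: a1 → -6, a2 → -4; maximin = -4.
Column maxima: 1 → -4, 2 → 3; minimax = -4.
maximin = minimax = -4, so a saddle point exists.

Yes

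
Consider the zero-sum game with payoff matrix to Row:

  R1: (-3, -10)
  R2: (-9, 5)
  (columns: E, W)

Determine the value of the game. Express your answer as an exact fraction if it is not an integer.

-5

Row minima: R1 → -10, R2 → -9; maximin = -9.
Column maxima: E → -3, W → 5; minimax = -3.
-9 ≠ -3, so there is no saddle point; optimal play is mixed.
Let Row play R1 with probability p. Expected payoff against E: (-3)p + (-9)(1−p) = 6p − 9; against W: (-10)p + 5(1−p) = −15p + 5.
Setting these equal: 6p − 9 = −15p + 5 ⇒ 21p = 14 ⇒ p = 2/3, and the value is (6)·(2/3) − 9 = -5.
For Column: with q = P(E), equating R1's and R2's payoffs gives 7q − 10 = −14q + 5 ⇒ q = 5/7.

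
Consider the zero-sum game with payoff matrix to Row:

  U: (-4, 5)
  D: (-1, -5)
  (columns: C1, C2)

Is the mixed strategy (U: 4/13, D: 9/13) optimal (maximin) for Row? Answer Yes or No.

Against C1 this mix gives (4/13)·(-4) + (9/13)·(-1) = -25/13.
Against C2 this mix gives (4/13)·5 + (9/13)·(-5) = -25/13.
All of Column's active replies (C1, C2) yield -25/13, and no column does worse for Row. The mix makes Column indifferent and guarantees -25/13, so it is optimal.

Yes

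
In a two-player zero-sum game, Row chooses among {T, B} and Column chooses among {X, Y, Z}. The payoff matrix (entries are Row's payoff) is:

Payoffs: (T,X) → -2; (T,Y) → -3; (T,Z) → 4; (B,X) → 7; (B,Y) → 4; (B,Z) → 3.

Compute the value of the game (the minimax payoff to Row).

Row minima: T → -3, B → 3; maximin = 3.
Column maxima: X → 7, Y → 4, Z → 4; minimax = 4.
3 ≠ 4, so there is no saddle point; optimal play is mixed.
X is strictly dominated by Y (it gives Row strictly more in every row), so Column never plays it.
On the remaining 2×2 (T, B vs Y, Z):
Let Row play T with probability p. Expected payoff against Y: (-3)p + 4(1−p) = −7p + 4; against Z: 4p + 3(1−p) = p + 3.
Setting these equal: −7p + 4 = p + 3 ⇒ −8p = -1 ⇒ p = 1/8, and the value is (-7)·(1/8) + 4 = 25/8.
For Column: with q = P(Y), equating T's and B's payoffs gives −7q + 4 = q + 3 ⇒ q = 1/8.

25/8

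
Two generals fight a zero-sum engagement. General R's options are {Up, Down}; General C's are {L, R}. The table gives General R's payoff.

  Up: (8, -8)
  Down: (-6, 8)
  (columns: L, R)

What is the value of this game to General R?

Row minima: Up → -8, Down → -6; maximin = -6.
Column maxima: L → 8, R → 8; minimax = 8.
-6 ≠ 8, so there is no saddle point; optimal play is mixed.
Let General R play Up with probability p. Expected payoff against L: 8p + (-6)(1−p) = 14p − 6; against R: (-8)p + 8(1−p) = −16p + 8.
Setting these equal: 14p − 6 = −16p + 8 ⇒ 30p = 14 ⇒ p = 7/15, and the value is (14)·(7/15) − 6 = 8/15.
For General C: with q = P(L), equating Up's and Down's payoffs gives 16q − 8 = −14q + 8 ⇒ q = 8/15.

8/15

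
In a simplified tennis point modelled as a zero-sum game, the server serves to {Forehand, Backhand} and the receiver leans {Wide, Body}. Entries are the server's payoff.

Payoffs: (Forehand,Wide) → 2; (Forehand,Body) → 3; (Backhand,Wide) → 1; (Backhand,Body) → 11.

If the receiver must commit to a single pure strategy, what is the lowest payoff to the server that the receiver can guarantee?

2

Column maxima: Wide → 2, Body → 11.
The smallest of these is 2.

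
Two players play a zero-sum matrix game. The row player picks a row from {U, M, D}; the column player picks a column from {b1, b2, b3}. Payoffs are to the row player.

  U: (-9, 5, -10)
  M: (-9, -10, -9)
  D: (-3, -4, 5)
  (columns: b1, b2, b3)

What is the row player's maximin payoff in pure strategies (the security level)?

-4

Row minima: U → -10, M → -10, D → -4.
The best of these is -4.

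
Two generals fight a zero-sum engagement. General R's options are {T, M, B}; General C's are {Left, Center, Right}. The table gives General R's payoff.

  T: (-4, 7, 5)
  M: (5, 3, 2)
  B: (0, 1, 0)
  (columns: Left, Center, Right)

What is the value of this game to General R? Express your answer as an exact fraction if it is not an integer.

11/4

Row minima: T → -4, M → 2, B → 0; maximin = 2.
Column maxima: Left → 5, Center → 7, Right → 5; minimax = 5.
2 ≠ 5, so there is no saddle point; optimal play is mixed.
B is strictly dominated by M, so General R never plays it.
Center is strictly dominated by Right (it gives General R strictly more in every row), so General C never plays it.
On the remaining 2×2 (T, M vs Left, Right):
Let General R play T with probability p. Expected payoff against Left: (-4)p + 5(1−p) = −9p + 5; against Right: 5p + 2(1−p) = 3p + 2.
Setting these equal: −9p + 5 = 3p + 2 ⇒ −12p = -3 ⇒ p = 1/4, and the value is (-9)·(1/4) + 5 = 11/4.
For General C: with q = P(Left), equating T's and M's payoffs gives −9q + 5 = 3q + 2 ⇒ q = 1/4.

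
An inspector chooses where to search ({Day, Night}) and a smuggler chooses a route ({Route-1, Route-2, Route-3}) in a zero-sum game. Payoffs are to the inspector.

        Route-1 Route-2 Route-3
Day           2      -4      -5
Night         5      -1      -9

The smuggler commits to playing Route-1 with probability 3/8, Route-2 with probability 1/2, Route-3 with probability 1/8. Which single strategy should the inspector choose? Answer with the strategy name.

Expected payoff of Day: (3/8)·2 + (1/2)·(-4) + (1/8)·(-5) = -15/8.
Expected payoff of Night: (3/8)·5 + (1/2)·(-1) + (1/8)·(-9) = 1/4.
The largest is 1/4, so the inspector's best response is Night.

Night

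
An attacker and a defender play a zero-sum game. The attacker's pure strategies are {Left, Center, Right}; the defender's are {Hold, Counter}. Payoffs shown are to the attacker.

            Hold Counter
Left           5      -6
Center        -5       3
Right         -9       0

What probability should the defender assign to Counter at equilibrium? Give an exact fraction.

Row minima: Left → -6, Center → -5, Right → -9; maximin = -5.
Column maxima: Hold → 5, Counter → 3; minimax = 3.
-5 ≠ 3, so there is no saddle point; optimal play is mixed.
Right is strictly dominated by Center, so the attacker never plays it.
On the remaining 2×2 (Left, Center vs Hold, Counter):
Let the attacker play Left with probability p. Expected payoff against Hold: 5p + (-5)(1−p) = 10p − 5; against Counter: (-6)p + 3(1−p) = −9p + 3.
Setting these equal: 10p − 5 = −9p + 3 ⇒ 19p = 8 ⇒ p = 8/19, and the value is (10)·(8/19) − 5 = -15/19.
For the defender: with q = P(Hold), equating Left's and Center's payoffs gives 11q − 6 = −8q + 3 ⇒ q = 9/19.

10/19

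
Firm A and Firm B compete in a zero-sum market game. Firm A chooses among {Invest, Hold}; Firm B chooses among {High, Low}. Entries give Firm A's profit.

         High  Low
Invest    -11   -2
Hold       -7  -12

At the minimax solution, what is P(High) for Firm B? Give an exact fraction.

Row minima: Invest → -11, Hold → -12; maximin = -11.
Column maxima: High → -7, Low → -2; minimax = -7.
-11 ≠ -7, so there is no saddle point; optimal play is mixed.
Let Firm A play Invest with probability p. Expected payoff against High: (-11)p + (-7)(1−p) = −4p − 7; against Low: (-2)p + (-12)(1−p) = 10p − 12.
Setting these equal: −4p − 7 = 10p − 12 ⇒ −14p = -5 ⇒ p = 5/14, and the value is (-4)·(5/14) − 7 = -59/7.
For Firm B: with q = P(High), equating Invest's and Hold's payoffs gives −9q − 2 = 5q − 12 ⇒ q = 5/7.

5/7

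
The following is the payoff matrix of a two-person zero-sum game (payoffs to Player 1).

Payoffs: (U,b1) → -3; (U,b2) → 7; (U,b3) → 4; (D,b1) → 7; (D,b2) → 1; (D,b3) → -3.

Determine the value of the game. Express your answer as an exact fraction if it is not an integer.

19/17

Row minima: U → -3, D → -3; maximin = -3.
Column maxima: b1 → 7, b2 → 7, b3 → 4; minimax = 4.
-3 ≠ 4, so there is no saddle point; optimal play is mixed.
b2 is strictly dominated by b3 (it gives Player 1 strictly more in every row), so Player 2 never plays it.
On the remaining 2×2 (U, D vs b1, b3):
Let Player 1 play U with probability p. Expected payoff against b1: (-3)p + 7(1−p) = −10p + 7; against b3: 4p + (-3)(1−p) = 7p − 3.
Setting these equal: −10p + 7 = 7p − 3 ⇒ −17p = -10 ⇒ p = 10/17, and the value is (-10)·(10/17) + 7 = 19/17.
For Player 2: with q = P(b1), equating U's and D's payoffs gives −7q + 4 = 10q − 3 ⇒ q = 7/17.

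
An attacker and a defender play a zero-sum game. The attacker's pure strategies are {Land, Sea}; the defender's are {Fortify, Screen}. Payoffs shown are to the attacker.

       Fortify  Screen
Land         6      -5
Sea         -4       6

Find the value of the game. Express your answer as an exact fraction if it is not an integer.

Row minima: Land → -5, Sea → -4; maximin = -4.
Column maxima: Fortify → 6, Screen → 6; minimax = 6.
-4 ≠ 6, so there is no saddle point; optimal play is mixed.
Let the attacker play Land with probability p. Expected payoff against Fortify: 6p + (-4)(1−p) = 10p − 4; against Screen: (-5)p + 6(1−p) = −11p + 6.
Setting these equal: 10p − 4 = −11p + 6 ⇒ 21p = 10 ⇒ p = 10/21, and the value is (10)·(10/21) − 4 = 16/21.
For the defender: with q = P(Fortify), equating Land's and Sea's payoffs gives 11q − 5 = −10q + 6 ⇒ q = 11/21.

16/21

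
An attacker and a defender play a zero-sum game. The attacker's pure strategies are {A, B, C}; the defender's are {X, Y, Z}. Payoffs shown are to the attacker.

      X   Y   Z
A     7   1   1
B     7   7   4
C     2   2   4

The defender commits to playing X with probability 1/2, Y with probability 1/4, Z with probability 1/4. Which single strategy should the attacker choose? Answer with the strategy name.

Expected payoff of A: (1/2)·7 + (1/4)·1 + (1/4)·1 = 4.
Expected payoff of B: (1/2)·7 + (1/4)·7 + (1/4)·4 = 25/4.
Expected payoff of C: (1/2)·2 + (1/4)·2 + (1/4)·4 = 5/2.
The largest is 25/4, so the attacker's best response is B.

B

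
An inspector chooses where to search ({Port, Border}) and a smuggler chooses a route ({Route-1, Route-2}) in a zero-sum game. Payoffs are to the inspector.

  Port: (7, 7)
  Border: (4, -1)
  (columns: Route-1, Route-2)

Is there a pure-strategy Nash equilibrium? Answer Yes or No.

Yes

Row minima: Port → 7, Border → -1; maximin = 7.
Column maxima: Route-1 → 7, Route-2 → 7; minimax = 7.
maximin = minimax = 7, so a saddle point exists.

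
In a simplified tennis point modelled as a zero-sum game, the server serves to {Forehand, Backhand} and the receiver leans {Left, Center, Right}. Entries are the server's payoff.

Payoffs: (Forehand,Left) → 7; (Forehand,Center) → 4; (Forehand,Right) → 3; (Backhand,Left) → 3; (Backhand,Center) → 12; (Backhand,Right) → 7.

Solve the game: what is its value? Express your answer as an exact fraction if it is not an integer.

5

Row minima: Forehand → 3, Backhand → 3; maximin = 3.
Column maxima: Left → 7, Center → 12, Right → 7; minimax = 7.
3 ≠ 7, so there is no saddle point; optimal play is mixed.
Center is strictly dominated by Right (it gives the server strictly more in every row), so the receiver never plays it.
On the remaining 2×2 (Forehand, Backhand vs Left, Right):
Let the server play Forehand with probability p. Expected payoff against Left: 7p + 3(1−p) = 4p + 3; against Right: 3p + 7(1−p) = −4p + 7.
Setting these equal: 4p + 3 = −4p + 7 ⇒ 8p = 4 ⇒ p = 1/2, and the value is (4)·(1/2) + 3 = 5.
For the receiver: with q = P(Left), equating Forehand's and Backhand's payoffs gives 4q + 3 = −4q + 7 ⇒ q = 1/2.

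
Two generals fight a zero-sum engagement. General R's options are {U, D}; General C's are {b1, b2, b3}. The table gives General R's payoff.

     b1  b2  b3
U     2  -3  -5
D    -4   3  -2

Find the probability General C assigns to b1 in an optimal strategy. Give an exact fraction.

1/3

Row minima: U → -5, D → -4; maximin = -4.
Column maxima: b1 → 2, b2 → 3, b3 → -2; minimax = -2.
-4 ≠ -2, so there is no saddle point; optimal play is mixed.
b2 is strictly dominated by b3 (it gives General R strictly more in every row), so General C never plays it.
On the remaining 2×2 (U, D vs b1, b3):
Let General R play U with probability p. Expected payoff against b1: 2p + (-4)(1−p) = 6p − 4; against b3: (-5)p + (-2)(1−p) = −3p − 2.
Setting these equal: 6p − 4 = −3p − 2 ⇒ 9p = 2 ⇒ p = 2/9, and the value is (6)·(2/9) − 4 = -8/3.
For General C: with q = P(b1), equating U's and D's payoffs gives 7q − 5 = −2q − 2 ⇒ q = 1/3.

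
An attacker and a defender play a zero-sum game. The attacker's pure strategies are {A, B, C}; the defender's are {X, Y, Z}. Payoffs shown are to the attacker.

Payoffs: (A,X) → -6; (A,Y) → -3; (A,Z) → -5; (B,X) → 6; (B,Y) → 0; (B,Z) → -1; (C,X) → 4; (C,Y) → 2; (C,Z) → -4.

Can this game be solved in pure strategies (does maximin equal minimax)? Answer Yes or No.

Yes

Row minima: A → -6, B → -1, C → -4; maximin = -1.
Column maxima: X → 6, Y → 2, Z → -1; minimax = -1.
maximin = minimax = -1, so a saddle point exists.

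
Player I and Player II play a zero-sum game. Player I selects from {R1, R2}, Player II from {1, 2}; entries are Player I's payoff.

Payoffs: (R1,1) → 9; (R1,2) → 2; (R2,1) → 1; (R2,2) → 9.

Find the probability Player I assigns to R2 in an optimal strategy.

7/15

Row minima: R1 → 2, R2 → 1; maximin = 2.
Column maxima: 1 → 9, 2 → 9; minimax = 9.
2 ≠ 9, so there is no saddle point; optimal play is mixed.
Let Player I play R1 with probability p. Expected payoff against 1: 9p + 1(1−p) = 8p + 1; against 2: 2p + 9(1−p) = −7p + 9.
Setting these equal: 8p + 1 = −7p + 9 ⇒ 15p = 8 ⇒ p = 8/15, and the value is (8)·(8/15) + 1 = 79/15.
For Player II: with q = P(1), equating R1's and R2's payoffs gives 7q + 2 = −8q + 9 ⇒ q = 7/15.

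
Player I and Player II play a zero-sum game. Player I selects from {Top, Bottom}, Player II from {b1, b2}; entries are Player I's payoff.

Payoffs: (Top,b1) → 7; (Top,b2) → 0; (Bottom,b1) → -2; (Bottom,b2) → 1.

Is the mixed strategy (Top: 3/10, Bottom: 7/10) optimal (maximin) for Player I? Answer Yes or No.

Against b1 this mix gives (3/10)·7 + (7/10)·(-2) = 7/10.
Against b2 this mix gives (3/10)·0 + (7/10)·1 = 7/10.
All of Player II's active replies (b1, b2) yield 7/10, and no column does worse for Player I. The mix makes Player II indifferent and guarantees 7/10, so it is optimal.

Yes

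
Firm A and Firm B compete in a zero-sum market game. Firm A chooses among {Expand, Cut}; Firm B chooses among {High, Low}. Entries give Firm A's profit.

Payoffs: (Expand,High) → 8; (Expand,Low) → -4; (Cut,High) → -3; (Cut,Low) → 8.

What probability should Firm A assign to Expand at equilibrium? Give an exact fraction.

11/23

Row minima: Expand → -4, Cut → -3; maximin = -3.
Column maxima: High → 8, Low → 8; minimax = 8.
-3 ≠ 8, so there is no saddle point; optimal play is mixed.
Let Firm A play Expand with probability p. Expected payoff against High: 8p + (-3)(1−p) = 11p − 3; against Low: (-4)p + 8(1−p) = −12p + 8.
Setting these equal: 11p − 3 = −12p + 8 ⇒ 23p = 11 ⇒ p = 11/23, and the value is (11)·(11/23) − 3 = 52/23.
For Firm B: with q = P(High), equating Expand's and Cut's payoffs gives 12q − 4 = −11q + 8 ⇒ q = 12/23.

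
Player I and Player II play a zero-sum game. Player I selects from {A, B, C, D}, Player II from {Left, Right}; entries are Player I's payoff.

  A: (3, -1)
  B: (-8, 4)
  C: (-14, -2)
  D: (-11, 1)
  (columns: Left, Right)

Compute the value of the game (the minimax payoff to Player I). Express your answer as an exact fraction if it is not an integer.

1/4

Row minima: A → -1, B → -8, C → -14, D → -11; maximin = -1.
Column maxima: Left → 3, Right → 4; minimax = 3.
-1 ≠ 3, so there is no saddle point; optimal play is mixed.
C is strictly dominated by A, so Player I never plays it.
D is strictly dominated by B, so Player I never plays it.
On the remaining 2×2 (A, B vs Left, Right):
Let Player I play A with probability p. Expected payoff against Left: 3p + (-8)(1−p) = 11p − 8; against Right: (-1)p + 4(1−p) = −5p + 4.
Setting these equal: 11p − 8 = −5p + 4 ⇒ 16p = 12 ⇒ p = 3/4, and the value is (11)·(3/4) − 8 = 1/4.
For Player II: with q = P(Left), equating A's and B's payoffs gives 4q − 1 = −12q + 4 ⇒ q = 5/16.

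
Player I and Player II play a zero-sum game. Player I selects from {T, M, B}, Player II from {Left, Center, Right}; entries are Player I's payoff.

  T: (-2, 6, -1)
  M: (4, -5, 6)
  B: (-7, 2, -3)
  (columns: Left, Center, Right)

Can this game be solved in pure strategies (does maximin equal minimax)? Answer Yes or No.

Row minima: T → -2, M → -5, B → -7; maximin = -2.
Column maxima: Left → 4, Center → 6, Right → 6; minimax = 4.
-2 ≠ 4, so no pure-strategy equilibrium exists.

No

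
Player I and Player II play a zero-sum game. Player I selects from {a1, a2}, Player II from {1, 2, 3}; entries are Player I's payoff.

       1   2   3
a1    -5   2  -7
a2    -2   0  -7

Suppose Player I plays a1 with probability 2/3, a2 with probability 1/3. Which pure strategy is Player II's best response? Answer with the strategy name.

If Player II plays 1, Player I's expected payoff is (2/3)·(-5) + (1/3)·(-2) = -4.
If Player II plays 2, Player I's expected payoff is (2/3)·2 + (1/3)·0 = 4/3.
If Player II plays 3, Player I's expected payoff is (2/3)·(-7) + (1/3)·(-7) = -7.
Player II minimizes Player I's payoff; the smallest is -7, so the best response is 3.

3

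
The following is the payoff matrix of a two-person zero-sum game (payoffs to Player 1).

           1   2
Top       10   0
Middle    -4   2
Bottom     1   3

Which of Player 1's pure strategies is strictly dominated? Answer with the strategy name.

Middle

Bottom gives a strictly higher payoff than Middle against every column: 1 > -4, 3 > 2.
So Middle is strictly dominated and Player 1 never plays it.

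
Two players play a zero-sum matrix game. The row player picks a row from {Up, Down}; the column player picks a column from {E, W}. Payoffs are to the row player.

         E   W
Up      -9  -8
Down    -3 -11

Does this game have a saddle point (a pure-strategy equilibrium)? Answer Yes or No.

Row minima: Up → -9, Down → -11; maximin = -9.
Column maxima: E → -3, W → -8; minimax = -8.
-9 ≠ -8, so no pure-strategy equilibrium exists.

No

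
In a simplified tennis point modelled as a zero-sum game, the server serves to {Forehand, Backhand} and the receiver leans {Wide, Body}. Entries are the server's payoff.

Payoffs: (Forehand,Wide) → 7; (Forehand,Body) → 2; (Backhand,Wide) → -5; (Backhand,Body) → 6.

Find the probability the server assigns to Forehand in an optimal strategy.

11/16

Row minima: Forehand → 2, Backhand → -5; maximin = 2.
Column maxima: Wide → 7, Body → 6; minimax = 6.
2 ≠ 6, so there is no saddle point; optimal play is mixed.
Let the server play Forehand with probability p. Expected payoff against Wide: 7p + (-5)(1−p) = 12p − 5; against Body: 2p + 6(1−p) = −4p + 6.
Setting these equal: 12p − 5 = −4p + 6 ⇒ 16p = 11 ⇒ p = 11/16, and the value is (12)·(11/16) − 5 = 13/4.
For the receiver: with q = P(Wide), equating Forehand's and Backhand's payoffs gives 5q + 2 = −11q + 6 ⇒ q = 1/4.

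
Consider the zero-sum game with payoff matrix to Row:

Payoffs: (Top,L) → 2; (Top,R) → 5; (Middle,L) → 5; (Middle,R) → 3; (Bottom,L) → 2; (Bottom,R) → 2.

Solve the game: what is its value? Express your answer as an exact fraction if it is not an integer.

Row minima: Top → 2, Middle → 3, Bottom → 2; maximin = 3.
Column maxima: L → 5, R → 5; minimax = 5.
3 ≠ 5, so there is no saddle point; optimal play is mixed.
Bottom is strictly dominated by Middle, so Row never plays it.
On the remaining 2×2 (Top, Middle vs L, R):
Let Row play Top with probability p. Expected payoff against L: 2p + 5(1−p) = −3p + 5; against R: 5p + 3(1−p) = 2p + 3.
Setting these equal: −3p + 5 = 2p + 3 ⇒ −5p = -2 ⇒ p = 2/5, and the value is (-3)·(2/5) + 5 = 19/5.
For Column: with q = P(L), equating Top's and Middle's payoffs gives −3q + 5 = 2q + 3 ⇒ q = 2/5.

19/5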